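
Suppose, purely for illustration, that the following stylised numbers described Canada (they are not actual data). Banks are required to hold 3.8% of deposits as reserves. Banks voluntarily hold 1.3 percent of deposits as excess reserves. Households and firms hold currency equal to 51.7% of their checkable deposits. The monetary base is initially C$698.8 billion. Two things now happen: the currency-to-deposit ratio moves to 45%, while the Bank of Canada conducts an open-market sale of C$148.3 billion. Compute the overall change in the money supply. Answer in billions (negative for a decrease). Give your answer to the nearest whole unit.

-273 billion

Before: m₁ = (1 + 0.517) / (0.038 + 0.013 + 0.517) ≈ 2.6708, MB₁ = 698.8, so M₁ = 2.6708 × 698.8 ≈ 1866.355 billion.
After: m₂ = (1 + 0.45) / (0.038 + 0.013 + 0.45) ≈ 2.8942, MB₂ = 698.8 − 148.3 = 550.5, so M₂ = 2.8942 × 550.5 = 1593.2571 billion.
ΔM = M₂ − M₁ = 1593.2571 − 1866.355 = -273.0979 billion.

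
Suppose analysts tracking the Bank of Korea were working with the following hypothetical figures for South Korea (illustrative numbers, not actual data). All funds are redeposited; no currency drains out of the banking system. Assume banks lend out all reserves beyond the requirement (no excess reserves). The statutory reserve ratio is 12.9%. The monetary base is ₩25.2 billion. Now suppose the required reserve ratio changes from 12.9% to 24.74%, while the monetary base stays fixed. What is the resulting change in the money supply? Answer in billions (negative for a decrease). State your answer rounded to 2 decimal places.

Initially m₁ = 1 / (0.129) ≈ 7.75194, so M₁ = 7.75194 × 25.2 ≈ 195.3489 billion.
After the change m₂ = 1 / (0.2474) ≈ 4.04204, so M₂ = 4.04204 × 25.2 ≈ 101.8594 billion.
ΔM = M₂ − M₁ = 101.8594 − 195.3489 = -93.4895 billion.

-93.49 billion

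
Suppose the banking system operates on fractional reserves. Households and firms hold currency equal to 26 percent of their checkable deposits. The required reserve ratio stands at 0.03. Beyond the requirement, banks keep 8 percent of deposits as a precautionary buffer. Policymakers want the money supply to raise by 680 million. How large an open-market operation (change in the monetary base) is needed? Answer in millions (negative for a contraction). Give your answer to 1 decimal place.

199.7 million

The money multiplier is m = (1 + c) / (rr + e + c) = (1 + 0.26) / (0.03 + 0.08 + 0.26) ≈ 3.40541.
ΔMB = ΔM / m = (+680) / 3.40541 ≈ 199.6823 million.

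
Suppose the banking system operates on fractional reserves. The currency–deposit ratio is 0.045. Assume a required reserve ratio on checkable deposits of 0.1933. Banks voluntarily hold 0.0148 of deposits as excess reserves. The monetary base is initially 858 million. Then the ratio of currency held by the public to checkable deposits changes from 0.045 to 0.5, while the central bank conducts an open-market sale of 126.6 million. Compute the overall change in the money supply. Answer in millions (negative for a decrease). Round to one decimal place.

Before: m₁ = (1 + 0.045) / (0.1933 + 0.0148 + 0.045) ≈ 4.12880, MB₁ = 858, so M₁ = 4.12880 × 858 = 3542.5104 million.
After: m₂ = (1 + 0.5) / (0.1933 + 0.0148 + 0.5) ≈ 2.11834, MB₂ = 858 − 126.6 = 731.4, so M₂ = 2.11834 × 731.4 ≈ 1549.3539 million.
ΔM = M₂ − M₁ = 1549.3539 − 3542.5104 = -1993.1565 million.

-1993.2 million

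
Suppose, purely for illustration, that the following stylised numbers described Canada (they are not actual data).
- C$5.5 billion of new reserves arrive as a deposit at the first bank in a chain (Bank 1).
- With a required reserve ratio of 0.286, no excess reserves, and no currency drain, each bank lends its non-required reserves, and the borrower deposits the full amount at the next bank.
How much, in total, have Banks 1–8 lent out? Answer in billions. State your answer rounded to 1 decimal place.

C$12.8 billion

Bank i lends (1 − rr)^i of the original deposit: Bank 1 lends 5.5·0.7140 = 3.9270, Bank 2 lends 5.5·0.7140² ≈ 2.8039, and so on.
Summing a geometric series: total = 5.5·[0.7140·(1 − 0.7140^8) / (1 − 0.7140)] ≈ 12.8033 billion.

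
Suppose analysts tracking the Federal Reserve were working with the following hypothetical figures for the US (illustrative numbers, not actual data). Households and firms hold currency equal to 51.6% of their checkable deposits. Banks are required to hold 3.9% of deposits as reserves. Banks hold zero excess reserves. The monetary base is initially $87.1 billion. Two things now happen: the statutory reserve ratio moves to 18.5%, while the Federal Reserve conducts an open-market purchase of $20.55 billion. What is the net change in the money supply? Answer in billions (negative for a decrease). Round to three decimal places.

-5.110 billion

Before: m₁ = (1 + 0.516) / (0.039 + 0.516) ≈ 2.7315315, MB₁ = 87.1, so M₁ = 2.7315315 × 87.1 ≈ 237.9164 billion.
After: m₂ = (1 + 0.516) / (0.185 + 0.516) ≈ 2.1626248, MB₂ = 87.1 + 20.55 = 107.65, so M₂ = 2.1626248 × 107.65 ≈ 232.8066 billion.
ΔM = M₂ − M₁ = 232.8066 − 237.9164 = -5.1098 billion.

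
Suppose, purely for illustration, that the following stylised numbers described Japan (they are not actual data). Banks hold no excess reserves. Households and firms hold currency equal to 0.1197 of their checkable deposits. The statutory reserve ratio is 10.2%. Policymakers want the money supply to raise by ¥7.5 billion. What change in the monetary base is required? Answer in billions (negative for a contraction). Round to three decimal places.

¥1.485 billion

The money multiplier is m = (1 + c) / (rr + c) = (1 + 0.1197) / (0.102 + 0.1197) ≈ 5.05052.
ΔMB = ΔM / m = (+7.5) / 5.05052 ≈ 1.485 billion.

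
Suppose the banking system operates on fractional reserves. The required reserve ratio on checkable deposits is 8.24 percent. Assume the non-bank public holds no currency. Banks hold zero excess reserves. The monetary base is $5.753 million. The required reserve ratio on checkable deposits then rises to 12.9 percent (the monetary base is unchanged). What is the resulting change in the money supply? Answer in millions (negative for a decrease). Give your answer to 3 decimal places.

-25.221 million

Initially m₁ = 1 / (0.0824) ≈ 12.13592, so M₁ = 12.13592 × 5.753 ≈ 69.8179 million.
After the change m₂ = 1 / (0.129) ≈ 7.75194, so M₂ = 7.75194 × 5.753 ≈ 44.5969 million.
ΔM = M₂ − M₁ = 44.5969 − 69.8179 = -25.221 million.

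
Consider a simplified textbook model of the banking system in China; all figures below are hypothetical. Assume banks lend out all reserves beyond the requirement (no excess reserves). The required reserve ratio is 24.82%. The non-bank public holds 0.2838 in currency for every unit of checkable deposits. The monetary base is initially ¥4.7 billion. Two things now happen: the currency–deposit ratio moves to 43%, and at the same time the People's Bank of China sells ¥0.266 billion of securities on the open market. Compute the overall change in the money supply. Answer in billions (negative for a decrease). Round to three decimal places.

Before: m₁ = (1 + 0.2838) / (0.2482 + 0.2838) ≈ 2.41316, MB₁ = 4.7, so M₁ = 2.41316 × 4.7 ≈ 11.3419 billion.
After: m₂ = (1 + 0.43) / (0.2482 + 0.43) ≈ 2.10852, MB₂ = 4.7 − 0.266 = 4.434, so M₂ = 2.10852 × 4.434 ≈ 9.3492 billion.
ΔM = M₂ − M₁ = 9.3492 − 11.3419 = -1.9927 billion.

-1.993 billion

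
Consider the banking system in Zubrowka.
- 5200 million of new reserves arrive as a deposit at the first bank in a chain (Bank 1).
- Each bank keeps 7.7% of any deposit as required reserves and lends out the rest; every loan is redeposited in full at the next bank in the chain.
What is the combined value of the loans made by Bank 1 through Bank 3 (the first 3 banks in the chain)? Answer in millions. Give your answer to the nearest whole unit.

Bank i lends (1 − rr)^i of the original deposit: Bank 1 lends 5200·0.9230 = 4799.6000, Bank 2 lends 5200·0.9230² = 4430.0308, and so on.
Summing a geometric series: total = 5200·[0.9230·(1 − 0.9230^3) / (1 − 0.9230)] ≈ 13318.5492 million.

13319 million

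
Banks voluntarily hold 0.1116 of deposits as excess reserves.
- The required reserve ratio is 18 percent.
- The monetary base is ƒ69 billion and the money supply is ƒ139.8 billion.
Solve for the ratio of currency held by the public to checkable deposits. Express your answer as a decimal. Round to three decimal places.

0.399

Using m = M/MB = 139.8/69 ≈ 2.026087. From m = (1 + c)/(c + rr + e), rearranging gives 1 + c = m·(c + rr + e), so c·(1 − m) = m·(rr + e) − 1.
Hence c = [m·(rr + e) − 1]/(1 − m) = [2.026087 × (0.18 + 0.1116) − 1] / (1 − 2.026087) ≈ 0.398790.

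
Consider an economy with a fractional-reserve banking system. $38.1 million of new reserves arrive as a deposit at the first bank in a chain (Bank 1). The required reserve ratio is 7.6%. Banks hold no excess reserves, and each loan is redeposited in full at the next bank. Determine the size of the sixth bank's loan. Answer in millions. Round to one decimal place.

$23.7 million

Each bank lends a fraction (1 − rr) = 0.9240 of the deposit it receives, so Bank 6 receives 38.1·0.9240^5 and lends 38.1·0.9240^6 ≈ 23.7114 million.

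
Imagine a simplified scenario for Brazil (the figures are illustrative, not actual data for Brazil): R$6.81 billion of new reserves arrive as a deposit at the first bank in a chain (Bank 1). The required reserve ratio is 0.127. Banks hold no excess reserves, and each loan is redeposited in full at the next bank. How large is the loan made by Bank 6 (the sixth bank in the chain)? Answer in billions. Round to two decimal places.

R$3.01 billion

Each bank lends a fraction (1 − rr) = 0.8730 of the deposit it receives, so Bank 6 receives 6.81·0.8730^5 and lends 6.81·0.8730^6 ≈ 3.0146 billion.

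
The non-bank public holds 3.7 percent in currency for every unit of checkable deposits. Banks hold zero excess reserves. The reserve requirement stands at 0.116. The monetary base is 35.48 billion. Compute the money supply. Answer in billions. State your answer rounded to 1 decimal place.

The money multiplier is m = (1 + c) / (rr + c) = (1 + 0.037) / (0.116 + 0.037) ≈ 6.7778.
So M = m × MB = 6.7778 × 35.48 ≈ 240.4763 billion.

240.5 billion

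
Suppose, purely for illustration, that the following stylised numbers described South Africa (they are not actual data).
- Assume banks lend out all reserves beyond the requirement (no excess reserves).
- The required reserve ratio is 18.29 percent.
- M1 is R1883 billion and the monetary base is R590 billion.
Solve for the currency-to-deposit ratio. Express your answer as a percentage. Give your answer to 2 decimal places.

Using m = M/MB = 1883/590 ≈ 3.191525. From m = (1 + c)/(c + rr + e), rearranging gives 1 + c = m·(c + rr + e), so c·(1 − m) = m·(rr + e) − 1.
Hence c = [m·(rr + e) − 1]/(1 − m) = [3.191525 × (0.1829 + 0) − 1] / (1 − 3.191525) ≈ 0.189945.

18.99%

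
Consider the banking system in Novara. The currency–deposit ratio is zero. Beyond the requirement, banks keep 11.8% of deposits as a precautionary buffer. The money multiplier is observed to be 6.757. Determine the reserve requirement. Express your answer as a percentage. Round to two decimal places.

Using m = 6.757. Since m = (1 + c)/(c + rr + e), the denominator satisfies c + rr + e = (1 + c)/m = (1 + 0) / 6.757 ≈ 0.147995.
With c = 0 and e = 0.118, the reserve requirement is 0.147995 − 0 − 0.118 = 0.029995.

3.00%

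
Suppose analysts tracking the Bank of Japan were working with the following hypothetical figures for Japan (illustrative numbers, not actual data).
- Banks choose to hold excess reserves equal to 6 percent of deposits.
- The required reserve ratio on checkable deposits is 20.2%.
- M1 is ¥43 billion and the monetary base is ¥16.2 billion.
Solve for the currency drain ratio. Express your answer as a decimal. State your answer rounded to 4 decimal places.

0.1841

Using m = M/MB = 43/16.2 ≈ 2.654321. From m = (1 + c)/(c + rr + e), rearranging gives 1 + c = m·(c + rr + e), so c·(1 − m) = m·(rr + e) − 1.
Hence c = [m·(rr + e) − 1]/(1 − m) = [2.654321 × (0.202 + 0.06) − 1] / (1 − 2.654321) ≈ 0.184104.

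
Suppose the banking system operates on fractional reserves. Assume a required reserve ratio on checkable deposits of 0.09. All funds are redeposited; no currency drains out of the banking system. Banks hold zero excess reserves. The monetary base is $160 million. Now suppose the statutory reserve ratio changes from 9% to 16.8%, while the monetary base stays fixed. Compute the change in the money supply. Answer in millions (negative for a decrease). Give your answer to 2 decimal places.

-825.40 million

Initially m₁ = 1 / (0.09) ≈ 11.111111, so M₁ = 11.111111 × 160 ≈ 1777.7778 million.
After the change m₂ = 1 / (0.168) ≈ 5.952381, so M₂ = 5.952381 × 160 ≈ 952.381 million.
ΔM = M₂ − M₁ = 952.381 − 1777.7778 = -825.3968 million.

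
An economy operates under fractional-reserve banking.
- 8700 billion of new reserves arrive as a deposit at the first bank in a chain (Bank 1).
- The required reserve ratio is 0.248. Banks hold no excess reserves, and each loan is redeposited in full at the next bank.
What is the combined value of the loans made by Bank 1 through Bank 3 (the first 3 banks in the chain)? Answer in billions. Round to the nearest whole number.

15162 billion

Bank i lends (1 − rr)^i of the original deposit: Bank 1 lends 8700·0.7520 = 6542.4000, Bank 2 lends 8700·0.7520² = 4919.8848, and so on.
Summing a geometric series: total = 8700·[0.7520·(1 − 0.7520^3) / (1 − 0.7520)] ≈ 15162.0382 billion.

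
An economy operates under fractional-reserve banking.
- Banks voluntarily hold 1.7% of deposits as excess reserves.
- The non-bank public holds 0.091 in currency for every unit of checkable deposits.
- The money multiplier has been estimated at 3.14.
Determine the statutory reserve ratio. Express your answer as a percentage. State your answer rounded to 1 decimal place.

Using m = 3.14. Since m = (1 + c)/(c + rr + e), the denominator satisfies c + rr + e = (1 + c)/m = (1 + 0.091) / 3.14 ≈ 0.347452.
With c = 0.091 and e = 0.017, the statutory reserve ratio is 0.347452 − 0.091 − 0.017 = 0.239452.

23.9%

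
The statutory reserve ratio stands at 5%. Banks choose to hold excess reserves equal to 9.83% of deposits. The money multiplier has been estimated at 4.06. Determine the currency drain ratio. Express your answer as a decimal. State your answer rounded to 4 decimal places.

0.1300

Using m = 4.06. From m = (1 + c)/(c + rr + e), rearranging gives 1 + c = m·(c + rr + e), so c·(1 − m) = m·(rr + e) − 1.
Hence c = [m·(rr + e) − 1]/(1 − m) = [4.06 × (0.05 + 0.0983) − 1] / (1 − 4.06) ≈ 0.130033.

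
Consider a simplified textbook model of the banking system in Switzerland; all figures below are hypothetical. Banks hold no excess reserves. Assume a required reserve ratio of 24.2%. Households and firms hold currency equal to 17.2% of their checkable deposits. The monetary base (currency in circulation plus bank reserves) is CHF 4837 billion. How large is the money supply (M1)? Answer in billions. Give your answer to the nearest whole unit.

The money multiplier is m = (1 + c) / (rr + c) = (1 + 0.172) / (0.242 + 0.172) ≈ 2.83092.
So M = m × MB = 2.83092 × 4837 ≈ 13693.16 billion.

CHF 13693 billion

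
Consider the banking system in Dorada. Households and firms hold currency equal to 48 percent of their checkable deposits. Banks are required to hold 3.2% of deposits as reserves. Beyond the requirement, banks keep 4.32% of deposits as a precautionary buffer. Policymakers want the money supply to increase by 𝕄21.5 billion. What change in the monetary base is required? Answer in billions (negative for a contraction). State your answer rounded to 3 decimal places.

The money multiplier is m = (1 + c) / (rr + e + c) = (1 + 0.48) / (0.032 + 0.0432 + 0.48) ≈ 2.665706.
ΔMB = ΔM / m = (+21.5) / 2.665706 ≈ 8.0654 billion.

𝕄8.065 billion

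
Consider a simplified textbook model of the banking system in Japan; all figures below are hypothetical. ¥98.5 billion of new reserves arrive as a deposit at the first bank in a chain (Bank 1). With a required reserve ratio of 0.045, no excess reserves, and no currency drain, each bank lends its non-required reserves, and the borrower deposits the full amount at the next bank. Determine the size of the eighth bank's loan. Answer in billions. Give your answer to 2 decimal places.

Each bank lends a fraction (1 − rr) = 0.9550 of the deposit it receives, so Bank 8 receives 98.5·0.9550^7 and lends 98.5·0.9550^8 ≈ 68.1496 billion.

¥68.15 billion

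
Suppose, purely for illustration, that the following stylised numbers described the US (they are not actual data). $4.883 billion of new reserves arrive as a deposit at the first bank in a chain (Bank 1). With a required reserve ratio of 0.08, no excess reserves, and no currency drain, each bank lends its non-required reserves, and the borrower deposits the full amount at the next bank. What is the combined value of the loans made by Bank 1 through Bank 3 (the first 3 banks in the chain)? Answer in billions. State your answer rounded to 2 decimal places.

Bank i lends (1 − rr)^i of the original deposit: Bank 1 lends 4.883·0.9200 ≈ 4.4924, Bank 2 lends 4.883·0.9200² ≈ 4.1330, and so on.
Summing a geometric series: total = 4.883·[0.9200·(1 − 0.9200^3) / (1 − 0.9200)] ≈ 12.4277 billion.

$12.43 billion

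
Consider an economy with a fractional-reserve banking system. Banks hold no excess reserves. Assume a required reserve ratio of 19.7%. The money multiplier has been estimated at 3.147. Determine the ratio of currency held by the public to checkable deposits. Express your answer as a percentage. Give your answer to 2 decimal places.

17.70%

Using m = 3.147. From m = (1 + c)/(c + rr + e), rearranging gives 1 + c = m·(c + rr + e), so c·(1 − m) = m·(rr + e) − 1.
Hence c = [m·(rr + e) − 1]/(1 − m) = [3.147 × (0.197 + 0) − 1] / (1 − 3.147) ≈ 0.177010.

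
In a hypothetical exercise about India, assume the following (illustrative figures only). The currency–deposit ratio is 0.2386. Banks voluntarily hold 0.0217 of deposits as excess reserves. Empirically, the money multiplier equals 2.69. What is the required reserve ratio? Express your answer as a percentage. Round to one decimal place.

Using m = 2.69. Since m = (1 + c)/(c + rr + e), the denominator satisfies c + rr + e = (1 + c)/m = (1 + 0.2386) / 2.69 ≈ 0.460446.
With c = 0.2386 and e = 0.0217, the required reserve ratio is 0.460446 − 0.2386 − 0.0217 = 0.200146.

20.0%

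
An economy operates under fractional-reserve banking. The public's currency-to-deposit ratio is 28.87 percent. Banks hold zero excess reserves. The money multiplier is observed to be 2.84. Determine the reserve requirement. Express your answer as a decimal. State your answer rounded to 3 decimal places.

0.165

Using m = 2.84. Since m = (1 + c)/(c + rr + e), the denominator satisfies c + rr + e = (1 + c)/m = (1 + 0.2887) / 2.84 ≈ 0.453768.
With c = 0.2887 and e = 0, the reserve requirement is 0.453768 − 0.2887 − 0 = 0.165068.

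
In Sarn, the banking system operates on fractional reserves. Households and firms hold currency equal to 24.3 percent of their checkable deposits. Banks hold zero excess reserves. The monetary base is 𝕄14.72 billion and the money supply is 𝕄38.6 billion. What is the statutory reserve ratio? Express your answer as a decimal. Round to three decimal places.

0.231

Using m = M/MB = 38.6/14.72 ≈ 2.622283. Since m = (1 + c)/(c + rr + e), the denominator satisfies c + rr + e = (1 + c)/m = (1 + 0.243) / 2.622283 ≈ 0.474014.
With c = 0.243 and e = 0, the statutory reserve ratio is 0.474014 − 0.243 − 0 = 0.231014.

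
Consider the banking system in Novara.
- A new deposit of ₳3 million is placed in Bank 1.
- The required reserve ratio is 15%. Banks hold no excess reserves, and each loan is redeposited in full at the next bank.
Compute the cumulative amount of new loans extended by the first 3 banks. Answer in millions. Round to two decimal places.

Bank i lends (1 − rr)^i of the original deposit: Bank 1 lends 3·0.8500 = 2.5500, Bank 2 lends 3·0.8500² = 2.1675, and so on.
Summing a geometric series: total = 3·[0.8500·(1 − 0.8500^3) / (1 − 0.8500)] ≈ 6.5599 million.

₳6.56 million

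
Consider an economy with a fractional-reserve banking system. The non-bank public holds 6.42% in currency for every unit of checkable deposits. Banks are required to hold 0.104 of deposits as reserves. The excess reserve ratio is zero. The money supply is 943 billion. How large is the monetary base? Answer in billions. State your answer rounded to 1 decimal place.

The money multiplier is m = (1 + c) / (rr + c) = (1 + 0.0642) / (0.104 + 0.0642) ≈ 6.32699.
MB = M / m = 943 / 6.32699 ≈ 149.044 billion.

149.0 billion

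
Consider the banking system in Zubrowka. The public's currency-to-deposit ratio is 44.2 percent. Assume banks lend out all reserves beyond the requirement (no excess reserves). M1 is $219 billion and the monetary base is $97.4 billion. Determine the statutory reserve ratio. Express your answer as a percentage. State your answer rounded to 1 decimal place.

Using m = M/MB = 219/97.4 ≈ 2.248460. Since m = (1 + c)/(c + rr + e), the denominator satisfies c + rr + e = (1 + c)/m = (1 + 0.442) / 2.248460 ≈ 0.641328.
With c = 0.442 and e = 0, the statutory reserve ratio is 0.641328 − 0.442 − 0 = 0.199328.

19.9%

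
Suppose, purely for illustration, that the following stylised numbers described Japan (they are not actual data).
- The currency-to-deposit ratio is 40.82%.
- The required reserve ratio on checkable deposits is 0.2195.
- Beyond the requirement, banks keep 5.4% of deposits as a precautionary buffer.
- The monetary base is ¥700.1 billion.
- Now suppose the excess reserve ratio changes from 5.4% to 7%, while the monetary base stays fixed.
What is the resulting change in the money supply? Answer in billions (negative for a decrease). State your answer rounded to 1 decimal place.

Initially m₁ = (1 + 0.4082) / (0.2195 + 0.054 + 0.4082) ≈ 2.06572, so M₁ = 2.06572 × 700.1 ≈ 1446.2106 billion.
After the change m₂ = (1 + 0.4082) / (0.2195 + 0.07 + 0.4082) ≈ 2.01835, so M₂ = 2.01835 × 700.1 ≈ 1413.0468 billion.
ΔM = M₂ − M₁ = 1413.0468 − 1446.2106 = -33.1638 billion.

-33.2 billion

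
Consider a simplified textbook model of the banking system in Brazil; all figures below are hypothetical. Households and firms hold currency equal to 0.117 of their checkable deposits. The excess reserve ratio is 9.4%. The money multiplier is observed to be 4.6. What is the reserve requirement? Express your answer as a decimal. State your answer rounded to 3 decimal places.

Using m = 4.6. Since m = (1 + c)/(c + rr + e), the denominator satisfies c + rr + e = (1 + c)/m = (1 + 0.117) / 4.6 ≈ 0.242826.
With c = 0.117 and e = 0.094, the reserve requirement is 0.242826 − 0.117 − 0.094 = 0.031826.

0.032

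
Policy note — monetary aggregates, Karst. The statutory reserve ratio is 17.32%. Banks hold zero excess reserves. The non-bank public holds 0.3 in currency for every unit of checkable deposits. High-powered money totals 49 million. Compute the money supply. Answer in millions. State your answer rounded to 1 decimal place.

134.6 million

The money multiplier is m = (1 + c) / (rr + c) = (1 + 0.3) / (0.1732 + 0.3) ≈ 2.7473.
So M = m × MB = 2.7473 × 49 = 134.6177 million.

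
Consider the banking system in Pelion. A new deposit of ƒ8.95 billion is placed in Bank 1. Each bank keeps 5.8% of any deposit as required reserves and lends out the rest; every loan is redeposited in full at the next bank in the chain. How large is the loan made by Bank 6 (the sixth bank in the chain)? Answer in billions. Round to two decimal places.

Each bank lends a fraction (1 − rr) = 0.9420 of the deposit it receives, so Bank 6 receives 8.95·0.9420^5 and lends 8.95·0.9420^6 ≈ 6.2536 billion.

ƒ6.25 billion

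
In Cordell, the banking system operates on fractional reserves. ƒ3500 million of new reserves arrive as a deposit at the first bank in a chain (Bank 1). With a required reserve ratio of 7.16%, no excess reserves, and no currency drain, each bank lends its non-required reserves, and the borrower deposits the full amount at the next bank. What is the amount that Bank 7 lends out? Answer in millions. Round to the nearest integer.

ƒ2081 million

Each bank lends a fraction (1 − rr) = 0.9284 of the deposit it receives, so Bank 7 receives 3500·0.9284^6 and lends 3500·0.9284^7 ≈ 2080.7216 million.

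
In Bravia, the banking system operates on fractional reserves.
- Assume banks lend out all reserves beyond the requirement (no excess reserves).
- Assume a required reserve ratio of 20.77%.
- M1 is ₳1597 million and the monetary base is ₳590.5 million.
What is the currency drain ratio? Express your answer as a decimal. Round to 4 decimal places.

0.2571

Using m = M/MB = 1597/590.5 ≈ 2.704488. From m = (1 + c)/(c + rr + e), rearranging gives 1 + c = m·(c + rr + e), so c·(1 − m) = m·(rr + e) − 1.
Hence c = [m·(rr + e) − 1]/(1 − m) = [2.704488 × (0.2077 + 0) − 1] / (1 − 2.704488) ≈ 0.257132.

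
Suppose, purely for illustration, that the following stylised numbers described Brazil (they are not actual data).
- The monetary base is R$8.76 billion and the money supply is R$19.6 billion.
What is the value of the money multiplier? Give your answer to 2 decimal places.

2.24

The money multiplier is m = M / MB = 19.6 / 8.76 ≈ 2.23744.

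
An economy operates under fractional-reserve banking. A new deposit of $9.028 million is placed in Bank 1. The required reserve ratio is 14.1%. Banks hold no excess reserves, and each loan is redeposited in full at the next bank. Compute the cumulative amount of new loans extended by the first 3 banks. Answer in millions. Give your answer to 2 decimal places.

$20.14 million

Bank i lends (1 − rr)^i of the original deposit: Bank 1 lends 9.028·0.8590 ≈ 7.7551, Bank 2 lends 9.028·0.8590² ≈ 6.6616, and so on.
Summing a geometric series: total = 9.028·[0.8590·(1 − 0.8590^3) / (1 − 0.8590)] ≈ 20.1389 million.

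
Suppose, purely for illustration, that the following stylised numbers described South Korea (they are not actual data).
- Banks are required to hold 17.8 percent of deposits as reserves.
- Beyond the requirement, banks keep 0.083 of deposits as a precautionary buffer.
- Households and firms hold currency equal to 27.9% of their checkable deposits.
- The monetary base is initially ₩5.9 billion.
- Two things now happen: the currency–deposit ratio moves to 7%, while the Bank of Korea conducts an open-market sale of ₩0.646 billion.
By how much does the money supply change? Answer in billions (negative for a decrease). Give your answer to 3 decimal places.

₩3.010 billion

Before: m₁ = (1 + 0.279) / (0.178 + 0.083 + 0.279) ≈ 2.36852, MB₁ = 5.9, so M₁ = 2.36852 × 5.9 ≈ 13.9743 billion.
After: m₂ = (1 + 0.07) / (0.178 + 0.083 + 0.07) ≈ 3.23263, MB₂ = 5.9 − 0.646 = 5.254, so M₂ = 3.23263 × 5.254 ≈ 16.9842 billion.
ΔM = M₂ − M₁ = 16.9842 − 13.9743 = 3.0099 billion.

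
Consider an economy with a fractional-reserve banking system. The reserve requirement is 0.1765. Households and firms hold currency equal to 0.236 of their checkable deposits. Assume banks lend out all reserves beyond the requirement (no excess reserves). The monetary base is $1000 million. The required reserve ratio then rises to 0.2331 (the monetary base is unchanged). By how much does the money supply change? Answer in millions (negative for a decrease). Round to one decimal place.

Initially m₁ = (1 + 0.236) / (0.1765 + 0.236) ≈ 2.99636, so M₁ = 2.99636 × 1000 = 2996.36 million.
After the change m₂ = (1 + 0.236) / (0.2331 + 0.236) ≈ 2.63483, so M₂ = 2.63483 × 1000 = 2634.83 million.
ΔM = M₂ − M₁ = 2634.83 − 2996.36 = -361.53 million.

-361.5 million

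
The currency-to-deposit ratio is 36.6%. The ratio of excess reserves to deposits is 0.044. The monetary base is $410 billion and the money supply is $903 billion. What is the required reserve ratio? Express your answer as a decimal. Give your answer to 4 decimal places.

0.2102

Using m = M/MB = 903/410 ≈ 2.202439. Since m = (1 + c)/(c + rr + e), the denominator satisfies c + rr + e = (1 + c)/m = (1 + 0.366) / 2.202439 ≈ 0.620221.
With c = 0.366 and e = 0.044, the required reserve ratio is 0.620221 − 0.366 − 0.044 = 0.210221.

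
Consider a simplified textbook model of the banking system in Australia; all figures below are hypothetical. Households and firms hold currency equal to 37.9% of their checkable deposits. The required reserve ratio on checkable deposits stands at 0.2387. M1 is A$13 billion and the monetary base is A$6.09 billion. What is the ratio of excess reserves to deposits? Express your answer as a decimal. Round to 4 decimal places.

0.0283

Using m = M/MB = 13/6.09 ≈ 2.134647. Since m = (1 + c)/(c + rr + e), the denominator satisfies c + rr + e = (1 + c)/m = (1 + 0.379) / 2.134647 ≈ 0.646008.
With c = 0.379 and rr = 0.2387, the ratio of excess reserves to deposits is 0.646008 − 0.379 − 0.2387 = 0.028308.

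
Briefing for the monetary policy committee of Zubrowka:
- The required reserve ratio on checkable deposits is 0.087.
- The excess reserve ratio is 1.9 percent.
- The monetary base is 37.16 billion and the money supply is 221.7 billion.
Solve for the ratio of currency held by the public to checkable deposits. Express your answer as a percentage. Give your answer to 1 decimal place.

7.4%

Using m = M/MB = 221.7/37.16 ≈ 5.966093. From m = (1 + c)/(c + rr + e), rearranging gives 1 + c = m·(c + rr + e), so c·(1 − m) = m·(rr + e) − 1.
Hence c = [m·(rr + e) − 1]/(1 − m) = [5.966093 × (0.087 + 0.019) − 1] / (1 − 5.966093) ≈ 0.074021.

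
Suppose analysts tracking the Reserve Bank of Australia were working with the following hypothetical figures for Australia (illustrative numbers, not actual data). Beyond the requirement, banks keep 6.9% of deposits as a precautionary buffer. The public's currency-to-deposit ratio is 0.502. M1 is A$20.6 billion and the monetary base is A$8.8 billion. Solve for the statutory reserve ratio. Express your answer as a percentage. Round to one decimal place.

Using m = M/MB = 20.6/8.8 ≈ 2.340909. Since m = (1 + c)/(c + rr + e), the denominator satisfies c + rr + e = (1 + c)/m = (1 + 0.502) / 2.340909 ≈ 0.641631.
With c = 0.502 and e = 0.069, the statutory reserve ratio is 0.641631 − 0.502 − 0.069 = 0.070631.

7.1%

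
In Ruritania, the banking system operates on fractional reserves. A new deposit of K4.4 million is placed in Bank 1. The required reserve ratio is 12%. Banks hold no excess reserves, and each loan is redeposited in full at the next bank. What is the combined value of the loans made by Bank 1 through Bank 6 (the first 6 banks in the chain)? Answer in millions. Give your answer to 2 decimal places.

Bank i lends (1 − rr)^i of the original deposit: Bank 1 lends 4.4·0.8800 = 3.8720, Bank 2 lends 4.4·0.8800² ≈ 3.4074, and so on.
Summing a geometric series: total = 4.4·[0.8800·(1 − 0.8800^6) / (1 − 0.8800)] ≈ 17.2819 million.

K17.28 million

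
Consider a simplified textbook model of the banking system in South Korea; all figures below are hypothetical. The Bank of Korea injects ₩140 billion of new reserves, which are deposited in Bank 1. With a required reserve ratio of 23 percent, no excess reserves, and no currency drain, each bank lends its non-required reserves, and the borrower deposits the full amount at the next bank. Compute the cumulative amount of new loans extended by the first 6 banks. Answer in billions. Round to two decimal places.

Bank i lends (1 − rr)^i of the original deposit: Bank 1 lends 140·0.7700 = 107.8000, Bank 2 lends 140·0.7700² = 83.0060, and so on.
Summing a geometric series: total = 140·[0.7700·(1 − 0.7700^6) / (1 − 0.7700)] ≈ 371.0090 billion.

₩371.01 billion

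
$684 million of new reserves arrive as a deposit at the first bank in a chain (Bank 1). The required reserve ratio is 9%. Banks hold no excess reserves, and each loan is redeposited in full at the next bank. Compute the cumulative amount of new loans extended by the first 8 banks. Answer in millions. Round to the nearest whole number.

Bank i lends (1 − rr)^i of the original deposit: Bank 1 lends 684·0.9100 = 622.4400, Bank 2 lends 684·0.9100² = 566.4204, and so on.
Summing a geometric series: total = 684·[0.9100·(1 − 0.9100^8) / (1 − 0.9100)] ≈ 3663.7335 million.

$3664 million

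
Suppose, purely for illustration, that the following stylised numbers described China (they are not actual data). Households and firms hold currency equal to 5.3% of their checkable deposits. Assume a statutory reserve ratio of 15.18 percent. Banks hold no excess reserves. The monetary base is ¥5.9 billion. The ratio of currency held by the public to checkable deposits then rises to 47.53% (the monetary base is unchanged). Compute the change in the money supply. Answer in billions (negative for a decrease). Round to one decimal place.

-16.5 billion

Initially m₁ = (1 + 0.053) / (0.1518 + 0.053) ≈ 5.1416, so M₁ = 5.1416 × 5.9 ≈ 30.3354 billion.
After the change m₂ = (1 + 0.4753) / (0.1518 + 0.4753) ≈ 2.3526, so M₂ = 2.3526 × 5.9 ≈ 13.8803 billion.
ΔM = M₂ − M₁ = 13.8803 − 30.3354 = -16.4551 billion.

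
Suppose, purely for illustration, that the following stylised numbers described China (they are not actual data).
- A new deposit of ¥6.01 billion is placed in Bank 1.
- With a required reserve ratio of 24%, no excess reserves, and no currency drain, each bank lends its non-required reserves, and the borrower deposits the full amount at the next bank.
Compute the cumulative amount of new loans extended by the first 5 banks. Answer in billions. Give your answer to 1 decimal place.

¥14.2 billion

Bank i lends (1 − rr)^i of the original deposit: Bank 1 lends 6.01·0.7600 = 4.5676, Bank 2 lends 6.01·0.7600² ≈ 3.4714, and so on.
Summing a geometric series: total = 6.01·[0.7600·(1 − 0.7600^5) / (1 − 0.7600)] ≈ 14.2061 billion.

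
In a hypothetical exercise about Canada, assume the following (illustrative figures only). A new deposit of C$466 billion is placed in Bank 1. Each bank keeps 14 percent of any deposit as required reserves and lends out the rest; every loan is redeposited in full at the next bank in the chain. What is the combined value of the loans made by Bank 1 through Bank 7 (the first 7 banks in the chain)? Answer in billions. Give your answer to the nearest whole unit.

Bank i lends (1 − rr)^i of the original deposit: Bank 1 lends 466·0.8600 = 400.7600, Bank 2 lends 466·0.8600² = 344.6536, and so on.
Summing a geometric series: total = 466·[0.8600·(1 − 0.8600^7) / (1 − 0.8600)] ≈ 1866.6032 billion.

C$1867 billion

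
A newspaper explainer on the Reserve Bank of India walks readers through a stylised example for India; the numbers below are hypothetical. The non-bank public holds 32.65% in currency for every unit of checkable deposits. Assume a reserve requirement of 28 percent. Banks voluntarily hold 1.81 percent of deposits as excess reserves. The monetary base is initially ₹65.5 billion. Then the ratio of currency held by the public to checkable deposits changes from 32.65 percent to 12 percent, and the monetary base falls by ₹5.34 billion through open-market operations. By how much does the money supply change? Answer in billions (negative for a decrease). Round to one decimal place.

Before: m₁ = (1 + 0.3265) / (0.28 + 0.0181 + 0.3265) ≈ 2.1238, MB₁ = 65.5, so M₁ = 2.1238 × 65.5 = 139.1089 billion.
After: m₂ = (1 + 0.12) / (0.28 + 0.0181 + 0.12) ≈ 2.6788, MB₂ = 65.5 − 5.34 = 60.16, so M₂ = 2.6788 × 60.16 ≈ 161.1566 billion.
ΔM = M₂ − M₁ = 161.1566 − 139.1089 = 22.0477 billion.

₹22.0 billion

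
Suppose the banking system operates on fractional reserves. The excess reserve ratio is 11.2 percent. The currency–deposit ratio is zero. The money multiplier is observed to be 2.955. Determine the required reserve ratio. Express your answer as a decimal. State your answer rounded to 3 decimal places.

Using m = 2.955. Since m = (1 + c)/(c + rr + e), the denominator satisfies c + rr + e = (1 + c)/m = (1 + 0) / 2.955 ≈ 0.338409.
With c = 0 and e = 0.112, the required reserve ratio is 0.338409 − 0 − 0.112 = 0.226409.

0.226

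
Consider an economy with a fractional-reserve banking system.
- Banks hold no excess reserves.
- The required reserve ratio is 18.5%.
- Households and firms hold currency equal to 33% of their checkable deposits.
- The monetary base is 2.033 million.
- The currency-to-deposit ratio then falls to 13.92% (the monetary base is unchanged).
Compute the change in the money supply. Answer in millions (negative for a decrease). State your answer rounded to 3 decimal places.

1.893 million

Initially m₁ = (1 + 0.33) / (0.185 + 0.33) ≈ 2.58252, so M₁ = 2.58252 × 2.033 ≈ 5.2503 million.
After the change m₂ = (1 + 0.1392) / (0.185 + 0.1392) ≈ 3.51388, so M₂ = 3.51388 × 2.033 ≈ 7.1437 million.
ΔM = M₂ − M₁ = 7.1437 − 5.2503 = 1.8934 million.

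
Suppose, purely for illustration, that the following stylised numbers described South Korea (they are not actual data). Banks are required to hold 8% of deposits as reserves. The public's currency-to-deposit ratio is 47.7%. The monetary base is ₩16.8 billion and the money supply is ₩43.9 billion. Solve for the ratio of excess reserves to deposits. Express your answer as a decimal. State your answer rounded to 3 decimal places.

Using m = M/MB = 43.9/16.8 ≈ 2.613095. Since m = (1 + c)/(c + rr + e), the denominator satisfies c + rr + e = (1 + c)/m = (1 + 0.477) / 2.613095 ≈ 0.565230.
With c = 0.477 and rr = 0.08, the ratio of excess reserves to deposits is 0.565230 − 0.477 − 0.08 = 0.00823.

0.008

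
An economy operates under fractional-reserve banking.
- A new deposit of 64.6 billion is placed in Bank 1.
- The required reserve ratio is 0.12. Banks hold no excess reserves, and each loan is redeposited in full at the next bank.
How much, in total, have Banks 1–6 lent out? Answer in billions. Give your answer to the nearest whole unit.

254 billion

Bank i lends (1 − rr)^i of the original deposit: Bank 1 lends 64.6·0.8800 = 56.8480, Bank 2 lends 64.6·0.8800² ≈ 50.0262, and so on.
Summing a geometric series: total = 64.6·[0.8800·(1 − 0.8800^6) / (1 − 0.8800)] ≈ 253.7296 billion.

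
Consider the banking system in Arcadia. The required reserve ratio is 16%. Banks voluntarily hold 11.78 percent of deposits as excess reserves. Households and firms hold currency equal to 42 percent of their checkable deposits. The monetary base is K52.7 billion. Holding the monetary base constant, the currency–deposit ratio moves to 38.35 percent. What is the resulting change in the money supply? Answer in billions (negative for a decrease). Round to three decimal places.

Initially m₁ = (1 + 0.42) / (0.16 + 0.1178 + 0.42) ≈ 2.034967, so M₁ = 2.034967 × 52.7 ≈ 107.2428 billion.
After the change m₂ = (1 + 0.3835) / (0.16 + 0.1178 + 0.3835) ≈ 2.092091, so M₂ = 2.092091 × 52.7 ≈ 110.2532 billion.
ΔM = M₂ − M₁ = 110.2532 − 107.2428 = 3.0104 billion.

K3.010 billion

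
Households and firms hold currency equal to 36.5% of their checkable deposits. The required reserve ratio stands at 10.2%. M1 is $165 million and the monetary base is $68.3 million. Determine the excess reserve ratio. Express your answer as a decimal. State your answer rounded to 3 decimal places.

0.098

Using m = M/MB = 165/68.3 ≈ 2.415813. Since m = (1 + c)/(c + rr + e), the denominator satisfies c + rr + e = (1 + c)/m = (1 + 0.365) / 2.415813 ≈ 0.565027.
With c = 0.365 and rr = 0.102, the excess reserve ratio is 0.565027 − 0.365 − 0.102 = 0.098027.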